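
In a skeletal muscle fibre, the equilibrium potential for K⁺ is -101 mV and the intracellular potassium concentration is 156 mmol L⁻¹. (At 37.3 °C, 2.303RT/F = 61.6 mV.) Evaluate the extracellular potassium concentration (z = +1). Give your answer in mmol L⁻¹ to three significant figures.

Nernst: E = (61.6/1) · log₁₀([out]/[in]), so log₁₀([out]/[in]) = -101.0 × 1 / 61.6 = -1.6396.
[out]/[in] = 10^(-1.6396) = 0.02293.
[out] = 0.02293 × 156 = 3.577 mmol L⁻¹.

3.58 mmol L⁻¹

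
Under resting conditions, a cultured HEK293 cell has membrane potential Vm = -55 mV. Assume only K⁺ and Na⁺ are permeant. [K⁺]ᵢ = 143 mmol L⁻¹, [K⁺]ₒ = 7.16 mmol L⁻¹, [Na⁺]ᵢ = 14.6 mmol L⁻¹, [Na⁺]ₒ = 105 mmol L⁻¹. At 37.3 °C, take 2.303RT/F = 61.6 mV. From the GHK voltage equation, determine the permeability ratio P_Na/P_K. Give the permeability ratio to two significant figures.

Let α = P_Na/P_K. GHK: Vm = 61.6·log₁₀[(Kₒ + α·Naₒ)/(Kᵢ + α·Naᵢ)].
10^(Vm/61.6) = 10^(-55.0/61.6) = 0.12798
So 0.12798·(Kᵢ + α·Naᵢ) = Kₒ + α·Naₒ → α = (0.12798·143.0 − 7.16) / (105.0 − 0.12798·14.6)
α = (18.3 − 7.16) / (105.0 − 1.869) = 11.14/103.1 = 0.108

0.11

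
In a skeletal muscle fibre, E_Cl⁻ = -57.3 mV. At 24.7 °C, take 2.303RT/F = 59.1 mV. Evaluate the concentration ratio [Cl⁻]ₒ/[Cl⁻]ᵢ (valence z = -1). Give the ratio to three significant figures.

log₁₀([out]/[in]) = E·z/(59.1) = -57.3 × -1 / 59.1 = 0.9695
[out]/[in] = 10^(0.9695) = 9.323

9.32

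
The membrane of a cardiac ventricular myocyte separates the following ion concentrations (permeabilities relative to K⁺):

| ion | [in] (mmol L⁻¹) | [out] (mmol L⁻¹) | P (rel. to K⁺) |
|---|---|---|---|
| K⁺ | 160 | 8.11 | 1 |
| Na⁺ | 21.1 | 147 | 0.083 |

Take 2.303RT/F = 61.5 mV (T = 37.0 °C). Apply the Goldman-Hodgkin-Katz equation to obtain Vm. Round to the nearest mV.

-55 mV

Vm = 61.5 · log₁₀[(Σ P·[cation]ₒ + Σ P·[anion]ᵢ) / (Σ P·[cation]ᵢ + Σ P·[anion]ₒ)]
Numerator = 1×8.11 + 0.083×147 = 20.31
Denominator = 1×160 + 0.083×21.1 = 161.8
Vm = 61.5 · log₁₀(0.12557) = 61.5 × (-0.9011) = -55.42 mV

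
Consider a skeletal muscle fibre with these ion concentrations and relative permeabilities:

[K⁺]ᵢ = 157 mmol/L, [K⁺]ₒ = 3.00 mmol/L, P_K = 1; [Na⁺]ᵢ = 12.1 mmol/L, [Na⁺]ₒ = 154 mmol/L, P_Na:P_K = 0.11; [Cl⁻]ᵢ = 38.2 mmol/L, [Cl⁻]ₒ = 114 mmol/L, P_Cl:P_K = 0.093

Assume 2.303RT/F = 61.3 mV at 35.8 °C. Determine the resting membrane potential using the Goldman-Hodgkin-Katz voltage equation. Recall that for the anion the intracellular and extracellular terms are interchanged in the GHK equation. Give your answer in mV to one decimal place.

-52.5 mV

Vm = 61.3 · log₁₀[(Σ P·[cation]ₒ + Σ P·[anion]ᵢ) / (Σ P·[cation]ᵢ + Σ P·[anion]ₒ)]
Numerator = 1×3.00 + 0.11×154 + 0.093×38.2 = 23.49
Denominator = 1×157 + 0.11×12.1 + 0.093×114 = 168.9
Vm = 61.3 · log₁₀(0.13906) = 61.3 × (-0.8568) = -52.52 mV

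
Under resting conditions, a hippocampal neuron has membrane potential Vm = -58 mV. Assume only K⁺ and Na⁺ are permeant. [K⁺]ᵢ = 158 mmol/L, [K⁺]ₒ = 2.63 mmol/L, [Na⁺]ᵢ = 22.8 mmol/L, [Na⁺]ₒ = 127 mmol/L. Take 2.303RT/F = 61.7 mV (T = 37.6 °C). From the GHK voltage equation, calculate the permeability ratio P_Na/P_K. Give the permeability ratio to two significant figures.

Let α = P_Na/P_K. GHK: Vm = 61.7·log₁₀[(Kₒ + α·Naₒ)/(Kᵢ + α·Naᵢ)].
10^(Vm/61.7) = 10^(-58.0/61.7) = 0.11481
So 0.11481·(Kᵢ + α·Naᵢ) = Kₒ + α·Naₒ → α = (0.11481·158.0 − 2.63) / (127.0 − 0.11481·22.8)
α = (18.14 − 2.63) / (127.0 − 2.618) = 15.51/124.4 = 0.1247

0.12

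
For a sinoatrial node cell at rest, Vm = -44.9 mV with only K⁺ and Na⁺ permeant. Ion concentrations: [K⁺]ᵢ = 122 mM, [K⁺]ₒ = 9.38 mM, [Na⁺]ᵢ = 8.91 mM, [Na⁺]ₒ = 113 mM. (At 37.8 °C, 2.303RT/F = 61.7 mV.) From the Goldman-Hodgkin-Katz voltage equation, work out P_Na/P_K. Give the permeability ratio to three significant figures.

Let α = P_Na/P_K. GHK: Vm = 61.7·log₁₀[(Kₒ + α·Naₒ)/(Kᵢ + α·Naᵢ)].
10^(Vm/61.7) = 10^(-44.9/61.7) = 0.18719
So 0.18719·(Kᵢ + α·Naᵢ) = Kₒ + α·Naₒ → α = (0.18719·122.0 − 9.38) / (113.0 − 0.18719·8.91)
α = (22.84 − 9.38) / (113.0 − 1.668) = 13.46/111.3 = 0.1209

0.121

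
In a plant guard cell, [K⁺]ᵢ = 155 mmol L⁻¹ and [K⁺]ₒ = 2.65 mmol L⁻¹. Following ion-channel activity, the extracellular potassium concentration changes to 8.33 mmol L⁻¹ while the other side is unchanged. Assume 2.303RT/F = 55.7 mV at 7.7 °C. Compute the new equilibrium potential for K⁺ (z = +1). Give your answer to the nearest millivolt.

-71 mV

After the shift: [K⁺]_out = 8.33, [K⁺]_in = 155 mmol L⁻¹.
E_new = (55.7/1)·log₁₀(8.33/155) = 55.70 · (-1.2697) = -70.72 mV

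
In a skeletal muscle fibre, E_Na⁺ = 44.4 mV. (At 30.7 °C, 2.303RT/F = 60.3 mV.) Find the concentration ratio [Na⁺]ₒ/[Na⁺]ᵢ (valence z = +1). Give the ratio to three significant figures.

5.45

log₁₀([out]/[in]) = E·z/(60.3) = 44.4 × 1 / 60.3 = 0.7363
[out]/[in] = 10^(0.7363) = 5.449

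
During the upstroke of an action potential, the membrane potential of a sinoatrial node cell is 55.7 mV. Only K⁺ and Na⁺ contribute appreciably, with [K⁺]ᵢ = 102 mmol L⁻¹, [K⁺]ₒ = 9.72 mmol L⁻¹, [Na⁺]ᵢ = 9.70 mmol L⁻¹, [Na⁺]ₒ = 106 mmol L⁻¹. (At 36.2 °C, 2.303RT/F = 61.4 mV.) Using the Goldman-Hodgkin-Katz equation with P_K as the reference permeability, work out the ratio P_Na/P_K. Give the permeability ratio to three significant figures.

Let α = P_Na/P_K. GHK: Vm = 61.4·log₁₀[(Kₒ + α·Naₒ)/(Kᵢ + α·Naᵢ)].
10^(Vm/61.4) = 10^(55.7/61.4) = 8.0754
So 8.0754·(Kᵢ + α·Naᵢ) = Kₒ + α·Naₒ → α = (8.0754·102.0 − 9.72) / (106.0 − 8.0754·9.7)
α = (823.7 − 9.72) / (106.0 − 78.33) = 814/27.67 = 29.42

29.4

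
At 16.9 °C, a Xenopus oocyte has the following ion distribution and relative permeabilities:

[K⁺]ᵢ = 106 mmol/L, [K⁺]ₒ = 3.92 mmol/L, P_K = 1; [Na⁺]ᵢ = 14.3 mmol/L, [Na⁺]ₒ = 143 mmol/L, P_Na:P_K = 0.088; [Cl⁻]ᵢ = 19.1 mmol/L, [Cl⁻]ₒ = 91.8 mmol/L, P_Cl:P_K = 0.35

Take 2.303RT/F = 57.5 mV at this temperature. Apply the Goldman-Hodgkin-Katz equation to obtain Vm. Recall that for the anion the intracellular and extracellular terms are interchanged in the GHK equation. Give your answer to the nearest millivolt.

Vm = 57.5 · log₁₀[(Σ P·[cation]ₒ + Σ P·[anion]ᵢ) / (Σ P·[cation]ᵢ + Σ P·[anion]ₒ)]
Numerator = 1×3.92 + 0.088×143 + 0.35×19.1 = 23.19
Denominator = 1×106 + 0.088×14.3 + 0.35×91.8 = 139.4
Vm = 57.5 · log₁₀(0.16636) = 57.5 × (-0.7789) = -44.79 mV

-45 mV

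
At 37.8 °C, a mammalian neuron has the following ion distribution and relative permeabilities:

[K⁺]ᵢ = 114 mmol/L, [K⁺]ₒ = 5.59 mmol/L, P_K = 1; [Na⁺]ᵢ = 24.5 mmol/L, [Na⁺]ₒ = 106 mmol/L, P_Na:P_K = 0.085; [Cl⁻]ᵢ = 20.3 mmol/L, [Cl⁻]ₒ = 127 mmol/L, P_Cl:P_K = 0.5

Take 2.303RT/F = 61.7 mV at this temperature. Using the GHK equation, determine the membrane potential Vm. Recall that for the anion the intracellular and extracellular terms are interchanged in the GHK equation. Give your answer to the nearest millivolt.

Vm = 61.7 · log₁₀[(Σ P·[cation]ₒ + Σ P·[anion]ᵢ) / (Σ P·[cation]ᵢ + Σ P·[anion]ₒ)]
Numerator = 1×5.59 + 0.085×106 + 0.5×20.3 = 24.75
Denominator = 1×114 + 0.085×24.5 + 0.5×127 = 179.6
Vm = 61.7 · log₁₀(0.13782) = 61.7 × (-0.8607) = -53.10 mV

-53 mV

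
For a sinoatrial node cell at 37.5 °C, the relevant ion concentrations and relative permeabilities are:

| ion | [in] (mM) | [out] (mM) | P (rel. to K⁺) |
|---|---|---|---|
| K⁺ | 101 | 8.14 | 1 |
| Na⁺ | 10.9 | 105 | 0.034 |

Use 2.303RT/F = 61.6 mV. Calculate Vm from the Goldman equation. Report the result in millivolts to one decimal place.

Vm = 61.6 · log₁₀[(Σ P·[cation]ₒ + Σ P·[anion]ᵢ) / (Σ P·[cation]ᵢ + Σ P·[anion]ₒ)]
Numerator = 1×8.14 + 0.034×105 = 11.71
Denominator = 1×101 + 0.034×10.9 = 101.4
Vm = 61.6 · log₁₀(0.11552) = 61.6 × (-0.9374) = -57.74 mV

-57.7 mV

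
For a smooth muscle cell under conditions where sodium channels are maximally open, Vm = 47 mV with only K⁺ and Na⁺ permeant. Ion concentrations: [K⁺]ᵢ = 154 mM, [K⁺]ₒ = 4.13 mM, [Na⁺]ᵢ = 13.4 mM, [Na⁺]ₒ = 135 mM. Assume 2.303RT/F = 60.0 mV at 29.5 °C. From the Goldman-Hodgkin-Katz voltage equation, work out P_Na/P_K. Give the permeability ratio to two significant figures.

Let α = P_Na/P_K. GHK: Vm = 60.0·log₁₀[(Kₒ + α·Naₒ)/(Kᵢ + α·Naᵢ)].
10^(Vm/60.0) = 10^(47.0/60.0) = 6.072
So 6.072·(Kᵢ + α·Naᵢ) = Kₒ + α·Naₒ → α = (6.072·154.0 − 4.13) / (135.0 − 6.072·13.4)
α = (935.1 − 4.13) / (135.0 − 81.37) = 931/53.63 = 17.36

17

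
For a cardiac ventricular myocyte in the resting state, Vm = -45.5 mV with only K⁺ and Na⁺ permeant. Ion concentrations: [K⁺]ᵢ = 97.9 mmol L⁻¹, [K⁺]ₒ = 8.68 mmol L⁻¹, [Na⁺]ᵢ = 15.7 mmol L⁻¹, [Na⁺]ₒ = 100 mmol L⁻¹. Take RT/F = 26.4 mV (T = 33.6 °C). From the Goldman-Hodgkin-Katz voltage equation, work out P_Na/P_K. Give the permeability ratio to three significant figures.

0.0904

Let α = P_Na/P_K. GHK: Vm = 26.4·ln[(Kₒ + α·Naₒ)/(Kᵢ + α·Naᵢ)].
e^(Vm/26.4) = e^(-45.5/26.4) = 0.17844
So 0.17844·(Kᵢ + α·Naᵢ) = Kₒ + α·Naₒ → α = (0.17844·97.9 − 8.68) / (100.0 − 0.17844·15.7)
α = (17.47 − 8.68) / (100.0 − 2.802) = 8.79/97.2 = 0.09043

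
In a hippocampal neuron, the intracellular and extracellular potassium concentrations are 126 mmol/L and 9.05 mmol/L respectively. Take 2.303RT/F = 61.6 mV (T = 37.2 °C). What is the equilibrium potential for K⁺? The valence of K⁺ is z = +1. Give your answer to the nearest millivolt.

-70 mV

E = (61.6/z) · log₁₀([K⁺]_out/[K⁺]_in) with z = +1.
= (61.6/1) · log₁₀(9.05/126) = 61.60 · log₁₀(0.07183)
= 61.60 · (-1.1437) = -70.45 mV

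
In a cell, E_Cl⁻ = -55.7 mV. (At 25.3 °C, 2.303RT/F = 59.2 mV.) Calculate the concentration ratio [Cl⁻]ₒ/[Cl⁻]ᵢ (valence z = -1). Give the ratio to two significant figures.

log₁₀([out]/[in]) = E·z/(59.2) = -55.7 × -1 / 59.2 = 0.9409
[out]/[in] = 10^(0.9409) = 8.727

8.7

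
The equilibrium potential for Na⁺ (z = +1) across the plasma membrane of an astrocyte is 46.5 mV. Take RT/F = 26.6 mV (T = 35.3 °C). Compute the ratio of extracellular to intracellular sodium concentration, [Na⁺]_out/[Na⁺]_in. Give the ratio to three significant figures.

ln([out]/[in]) = E·z/(26.6) = 46.5 × 1 / 26.6 = 1.7481
[out]/[in] = e^(1.7481) = 5.744

5.74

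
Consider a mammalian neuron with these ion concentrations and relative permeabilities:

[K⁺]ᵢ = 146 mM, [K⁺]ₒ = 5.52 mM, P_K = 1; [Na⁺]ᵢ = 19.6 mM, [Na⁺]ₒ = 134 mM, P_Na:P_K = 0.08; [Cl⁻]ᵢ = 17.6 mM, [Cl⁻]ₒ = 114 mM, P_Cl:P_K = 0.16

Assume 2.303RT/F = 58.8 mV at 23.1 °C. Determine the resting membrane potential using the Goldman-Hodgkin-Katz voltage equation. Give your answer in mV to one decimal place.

-55.2 mV

Vm = 58.8 · log₁₀[(Σ P·[cation]ₒ + Σ P·[anion]ᵢ) / (Σ P·[cation]ᵢ + Σ P·[anion]ₒ)]
Numerator = 1×5.52 + 0.08×134 + 0.16×17.6 = 19.06
Denominator = 1×146 + 0.08×19.6 + 0.16×114 = 165.8
Vm = 58.8 · log₁₀(0.11493) = 58.8 × (-0.9396) = -55.25 mV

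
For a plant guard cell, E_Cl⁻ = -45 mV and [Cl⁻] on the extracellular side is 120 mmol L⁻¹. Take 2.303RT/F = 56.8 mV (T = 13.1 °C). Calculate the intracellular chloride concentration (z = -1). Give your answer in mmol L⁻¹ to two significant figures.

Nernst: E = (56.8/-1) · log₁₀([out]/[in]), so log₁₀([out]/[in]) = -45.0 × -1 / 56.8 = 0.7923.
[out]/[in] = 10^(0.7923) = 6.198.
[in] = 120 / 6.198 = 19.36 mmol L⁻¹.

19 mmol L⁻¹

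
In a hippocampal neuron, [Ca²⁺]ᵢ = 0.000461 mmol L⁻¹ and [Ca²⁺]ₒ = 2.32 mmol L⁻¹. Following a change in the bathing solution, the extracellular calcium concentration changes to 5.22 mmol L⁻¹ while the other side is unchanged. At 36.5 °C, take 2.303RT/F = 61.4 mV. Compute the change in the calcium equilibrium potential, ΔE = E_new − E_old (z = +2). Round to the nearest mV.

11 mV

E_old = (61.4/2)·log₁₀(2.32/0.000461) = 113.64 mV
E_new = (61.4/2)·log₁₀(5.22/0.000461) = 124.46 mV
ΔE = 124.46 − (113.64) = 10.81 mV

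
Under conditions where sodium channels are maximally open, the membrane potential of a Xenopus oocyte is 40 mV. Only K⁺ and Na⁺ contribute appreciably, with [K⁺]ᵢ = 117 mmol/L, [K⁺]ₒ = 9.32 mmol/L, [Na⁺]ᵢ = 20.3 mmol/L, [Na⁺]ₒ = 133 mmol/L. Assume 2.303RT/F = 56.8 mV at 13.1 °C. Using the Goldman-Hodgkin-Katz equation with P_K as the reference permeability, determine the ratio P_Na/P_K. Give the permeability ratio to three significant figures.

19.3

Let α = P_Na/P_K. GHK: Vm = 56.8·log₁₀[(Kₒ + α·Naₒ)/(Kᵢ + α·Naᵢ)].
10^(Vm/56.8) = 10^(40.0/56.8) = 5.0609
So 5.0609·(Kᵢ + α·Naᵢ) = Kₒ + α·Naₒ → α = (5.0609·117.0 − 9.32) / (133.0 − 5.0609·20.3)
α = (592.1 − 9.32) / (133.0 − 102.7) = 582.8/30.26 = 19.26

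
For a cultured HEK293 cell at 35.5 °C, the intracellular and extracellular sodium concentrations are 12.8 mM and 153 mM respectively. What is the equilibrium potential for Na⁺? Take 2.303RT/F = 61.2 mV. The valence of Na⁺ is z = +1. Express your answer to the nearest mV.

E = (61.2/z) · log₁₀([Na⁺]_out/[Na⁺]_in) with z = +1.
= (61.2/1) · log₁₀(153/12.8) = 61.20 · log₁₀(11.95)
= 61.20 · (1.0775) = 65.94 mV

66 mV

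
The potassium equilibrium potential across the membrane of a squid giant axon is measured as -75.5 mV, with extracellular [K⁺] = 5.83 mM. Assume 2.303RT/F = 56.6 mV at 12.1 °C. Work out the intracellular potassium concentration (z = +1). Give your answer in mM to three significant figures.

Nernst: E = (56.6/1) · log₁₀([out]/[in]), so log₁₀([out]/[in]) = -75.5 × 1 / 56.6 = -1.3339.
[out]/[in] = 10^(-1.3339) = 0.04635.
[in] = 5.83 / 0.04635 = 125.8 mM.

126 mM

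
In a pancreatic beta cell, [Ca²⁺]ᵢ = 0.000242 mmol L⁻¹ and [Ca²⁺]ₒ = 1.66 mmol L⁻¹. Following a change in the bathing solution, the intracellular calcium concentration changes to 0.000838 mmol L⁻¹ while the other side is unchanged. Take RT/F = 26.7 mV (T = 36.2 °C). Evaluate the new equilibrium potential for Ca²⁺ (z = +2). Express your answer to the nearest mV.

After the shift: [Ca²⁺]_out = 1.66, [Ca²⁺]_in = 0.000838 mmol L⁻¹.
E_new = (26.7/2)·ln(1.66/0.000838) = 13.35 · (7.5913) = 101.34 mV

101 mV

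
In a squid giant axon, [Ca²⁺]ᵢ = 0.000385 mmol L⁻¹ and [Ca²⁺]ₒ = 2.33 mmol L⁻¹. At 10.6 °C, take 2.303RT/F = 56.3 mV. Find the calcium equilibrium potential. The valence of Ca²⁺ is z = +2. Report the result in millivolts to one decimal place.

106.5 mV

E = (56.3/z) · log₁₀([Ca²⁺]_out/[Ca²⁺]_in) with z = +2.
= (56.3/2) · log₁₀(2.33/0.000385) = 28.15 · log₁₀(6052)
= 28.15 · (3.7819) = 106.46 mV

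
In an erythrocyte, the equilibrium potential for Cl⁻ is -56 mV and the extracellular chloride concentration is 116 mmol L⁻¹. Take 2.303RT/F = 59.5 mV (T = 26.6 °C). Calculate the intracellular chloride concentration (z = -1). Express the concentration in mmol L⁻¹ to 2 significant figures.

Nernst: E = (59.5/-1) · log₁₀([out]/[in]), so log₁₀([out]/[in]) = -56.0 × -1 / 59.5 = 0.9412.
[out]/[in] = 10^(0.9412) = 8.733.
[in] = 116 / 8.733 = 13.28 mmol L⁻¹.

13 mmol L⁻¹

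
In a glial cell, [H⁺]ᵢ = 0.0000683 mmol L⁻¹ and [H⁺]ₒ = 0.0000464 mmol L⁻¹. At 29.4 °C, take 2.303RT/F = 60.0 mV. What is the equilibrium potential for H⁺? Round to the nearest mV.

E = (60.0/z) · log₁₀([H⁺]_out/[H⁺]_in) with z = +1.
= (60.0/1) · log₁₀(0.0000464/0.0000683) = 60.00 · log₁₀(0.6794)
= 60.00 · (-0.1679) = -10.07 mV

-10 mV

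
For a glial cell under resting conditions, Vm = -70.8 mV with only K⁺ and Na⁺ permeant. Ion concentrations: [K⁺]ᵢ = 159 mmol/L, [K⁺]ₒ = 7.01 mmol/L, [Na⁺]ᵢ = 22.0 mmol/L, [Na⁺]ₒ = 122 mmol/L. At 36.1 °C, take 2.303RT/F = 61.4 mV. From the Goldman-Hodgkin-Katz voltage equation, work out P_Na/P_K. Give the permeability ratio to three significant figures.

0.0346

Let α = P_Na/P_K. GHK: Vm = 61.4·log₁₀[(Kₒ + α·Naₒ)/(Kᵢ + α·Naᵢ)].
10^(Vm/61.4) = 10^(-70.8/61.4) = 0.070292
So 0.070292·(Kᵢ + α·Naᵢ) = Kₒ + α·Naₒ → α = (0.070292·159.0 − 7.01) / (122.0 − 0.070292·22.0)
α = (11.18 − 7.01) / (122.0 − 1.546) = 4.166/120.5 = 0.03459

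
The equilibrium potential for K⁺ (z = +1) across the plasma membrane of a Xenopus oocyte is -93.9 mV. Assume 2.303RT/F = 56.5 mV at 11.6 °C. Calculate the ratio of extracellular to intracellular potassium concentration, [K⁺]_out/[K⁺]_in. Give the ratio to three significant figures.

0.0218

log₁₀([out]/[in]) = E·z/(56.5) = -93.9 × 1 / 56.5 = -1.6619
[out]/[in] = 10^(-1.6619) = 0.02178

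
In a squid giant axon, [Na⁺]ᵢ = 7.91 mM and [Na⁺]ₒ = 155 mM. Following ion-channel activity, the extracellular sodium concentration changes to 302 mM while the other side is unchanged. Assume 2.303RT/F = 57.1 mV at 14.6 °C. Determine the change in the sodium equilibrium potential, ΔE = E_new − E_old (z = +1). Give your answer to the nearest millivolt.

E_old = (57.1/1)·log₁₀(155/7.91) = 73.78 mV
E_new = (57.1/1)·log₁₀(302/7.91) = 90.32 mV
ΔE = 90.32 − (73.78) = 16.54 mV

17 mV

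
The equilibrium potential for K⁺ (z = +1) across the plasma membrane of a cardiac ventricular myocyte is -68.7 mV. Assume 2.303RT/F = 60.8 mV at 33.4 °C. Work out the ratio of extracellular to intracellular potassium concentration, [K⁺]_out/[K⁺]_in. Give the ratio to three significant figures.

0.0741

log₁₀([out]/[in]) = E·z/(60.8) = -68.7 × 1 / 60.8 = -1.1299
[out]/[in] = 10^(-1.1299) = 0.07414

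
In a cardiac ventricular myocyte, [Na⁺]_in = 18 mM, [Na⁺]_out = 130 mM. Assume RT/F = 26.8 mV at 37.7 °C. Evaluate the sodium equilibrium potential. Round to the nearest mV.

E = (26.8/z) · ln([Na⁺]_out/[Na⁺]_in) with z = +1.
= (26.8/1) · ln(130/18) = 26.80 · ln(7.222)
= 26.80 · (1.9772) = 52.99 mV

53 mV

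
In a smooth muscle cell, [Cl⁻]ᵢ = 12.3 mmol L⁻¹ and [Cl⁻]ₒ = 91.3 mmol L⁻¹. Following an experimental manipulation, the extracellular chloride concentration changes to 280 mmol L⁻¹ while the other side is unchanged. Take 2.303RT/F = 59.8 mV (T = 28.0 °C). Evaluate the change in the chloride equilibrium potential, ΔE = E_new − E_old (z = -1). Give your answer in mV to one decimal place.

E_old = (59.8/-1)·log₁₀(91.3/12.3) = -52.06 mV
E_new = (59.8/-1)·log₁₀(280/12.3) = -81.16 mV
ΔE = -81.16 − (-52.06) = -29.10 mV

-29.1 mV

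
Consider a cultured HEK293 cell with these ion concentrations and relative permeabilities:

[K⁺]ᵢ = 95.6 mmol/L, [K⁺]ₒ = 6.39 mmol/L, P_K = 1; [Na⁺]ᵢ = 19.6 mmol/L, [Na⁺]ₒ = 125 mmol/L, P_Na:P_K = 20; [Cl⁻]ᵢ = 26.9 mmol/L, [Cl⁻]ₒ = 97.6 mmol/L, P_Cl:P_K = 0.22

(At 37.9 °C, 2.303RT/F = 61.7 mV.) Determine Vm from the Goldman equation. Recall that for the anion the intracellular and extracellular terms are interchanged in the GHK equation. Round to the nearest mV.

43 mV

Vm = 61.7 · log₁₀[(Σ P·[cation]ₒ + Σ P·[anion]ᵢ) / (Σ P·[cation]ᵢ + Σ P·[anion]ₒ)]
Numerator = 1×6.39 + 20×125 + 0.22×26.9 = 2512
Denominator = 1×95.6 + 20×19.6 + 0.22×97.6 = 509.1
Vm = 61.7 · log₁₀(4.9351) = 61.7 × (0.6933) = 42.78 mV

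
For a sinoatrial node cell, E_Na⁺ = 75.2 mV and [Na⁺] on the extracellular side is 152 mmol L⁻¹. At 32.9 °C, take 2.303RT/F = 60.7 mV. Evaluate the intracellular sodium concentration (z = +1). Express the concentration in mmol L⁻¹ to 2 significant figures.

Nernst: E = (60.7/1) · log₁₀([out]/[in]), so log₁₀([out]/[in]) = 75.2 × 1 / 60.7 = 1.2389.
[out]/[in] = 10^(1.2389) = 17.33.
[in] = 152 / 17.33 = 8.769 mmol L⁻¹.

8.8 mmol L⁻¹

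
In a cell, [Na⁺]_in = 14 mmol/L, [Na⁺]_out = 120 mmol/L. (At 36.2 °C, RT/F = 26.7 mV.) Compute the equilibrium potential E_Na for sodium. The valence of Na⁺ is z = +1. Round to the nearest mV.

57 mV

E = (26.7/z) · ln([Na⁺]_out/[Na⁺]_in) with z = +1.
= (26.7/1) · ln(120/14) = 26.70 · ln(8.571)
= 26.70 · (2.1484) = 57.36 mV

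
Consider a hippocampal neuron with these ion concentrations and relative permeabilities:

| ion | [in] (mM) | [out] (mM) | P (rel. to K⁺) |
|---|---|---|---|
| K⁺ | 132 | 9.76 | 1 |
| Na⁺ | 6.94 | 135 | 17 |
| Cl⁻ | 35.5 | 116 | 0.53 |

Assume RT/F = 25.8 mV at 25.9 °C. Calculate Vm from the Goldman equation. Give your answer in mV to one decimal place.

51.8 mV

Vm = 25.8 · ln[(Σ P·[cation]ₒ + Σ P·[anion]ᵢ) / (Σ P·[cation]ᵢ + Σ P·[anion]ₒ)]
Numerator = 1×9.76 + 17×135 + 0.53×35.5 = 2324
Denominator = 1×132 + 17×6.94 + 0.53×116 = 311.5
Vm = 25.8 · ln(7.4603) = 25.8 × (2.0096) = 51.85 mV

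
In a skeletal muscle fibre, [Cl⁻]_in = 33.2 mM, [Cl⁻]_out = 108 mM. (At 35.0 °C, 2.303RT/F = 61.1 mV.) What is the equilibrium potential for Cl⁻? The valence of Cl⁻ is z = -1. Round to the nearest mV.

E = (61.1/z) · log₁₀([Cl⁻]_out/[Cl⁻]_in) with z = -1.
For an anion, dividing by z = -1 reverses the sign.
= (61.1/-1) · log₁₀(108/33.2) = -61.10 · log₁₀(3.253)
= -61.10 · (0.5123) = -31.30 mV

-31 mV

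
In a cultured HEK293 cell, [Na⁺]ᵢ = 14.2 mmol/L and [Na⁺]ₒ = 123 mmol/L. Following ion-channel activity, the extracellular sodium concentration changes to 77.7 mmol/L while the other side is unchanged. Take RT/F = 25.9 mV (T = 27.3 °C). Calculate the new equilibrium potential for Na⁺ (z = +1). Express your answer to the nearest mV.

44 mV

After the shift: [Na⁺]_out = 77.7, [Na⁺]_in = 14.2 mmol/L.
E_new = (25.9/1)·ln(77.7/14.2) = 25.90 · (1.6996) = 44.02 mV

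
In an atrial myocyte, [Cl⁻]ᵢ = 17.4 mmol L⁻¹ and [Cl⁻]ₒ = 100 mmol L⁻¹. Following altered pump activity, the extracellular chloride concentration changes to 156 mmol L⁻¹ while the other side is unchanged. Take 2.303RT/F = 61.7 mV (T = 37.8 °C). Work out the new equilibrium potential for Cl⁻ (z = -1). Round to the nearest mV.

After the shift: [Cl⁻]_out = 156, [Cl⁻]_in = 17.4 mmol L⁻¹.
E_new = (61.7/-1)·log₁₀(156/17.4) = -61.70 · (0.9526) = -58.77 mV

-59 mV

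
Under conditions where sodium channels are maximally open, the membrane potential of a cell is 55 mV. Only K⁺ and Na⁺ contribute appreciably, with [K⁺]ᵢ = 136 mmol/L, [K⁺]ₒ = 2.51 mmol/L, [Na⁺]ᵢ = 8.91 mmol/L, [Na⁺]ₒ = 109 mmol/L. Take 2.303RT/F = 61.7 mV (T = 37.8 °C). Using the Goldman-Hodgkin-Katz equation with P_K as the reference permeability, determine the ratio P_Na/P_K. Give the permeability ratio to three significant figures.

Let α = P_Na/P_K. GHK: Vm = 61.7·log₁₀[(Kₒ + α·Naₒ)/(Kᵢ + α·Naᵢ)].
10^(Vm/61.7) = 10^(55.0/61.7) = 7.7877
So 7.7877·(Kᵢ + α·Naᵢ) = Kₒ + α·Naₒ → α = (7.7877·136.0 − 2.51) / (109.0 − 7.7877·8.91)
α = (1059 − 2.51) / (109.0 − 69.39) = 1057/39.61 = 26.67

26.7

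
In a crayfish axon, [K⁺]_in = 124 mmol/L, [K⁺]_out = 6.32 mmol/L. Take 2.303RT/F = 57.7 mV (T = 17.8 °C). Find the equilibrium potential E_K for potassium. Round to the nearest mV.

-75 mV

E = (57.7/z) · log₁₀([K⁺]_out/[K⁺]_in) with z = +1.
= (57.7/1) · log₁₀(6.32/124) = 57.70 · log₁₀(0.05097)
= 57.70 · (-1.2927) = -74.59 mV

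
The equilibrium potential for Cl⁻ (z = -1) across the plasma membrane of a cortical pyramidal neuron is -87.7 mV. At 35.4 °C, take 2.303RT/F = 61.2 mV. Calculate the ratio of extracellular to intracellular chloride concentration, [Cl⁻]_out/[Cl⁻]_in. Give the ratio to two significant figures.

log₁₀([out]/[in]) = E·z/(61.2) = -87.7 × -1 / 61.2 = 1.4330
[out]/[in] = 10^(1.4330) = 27.1

27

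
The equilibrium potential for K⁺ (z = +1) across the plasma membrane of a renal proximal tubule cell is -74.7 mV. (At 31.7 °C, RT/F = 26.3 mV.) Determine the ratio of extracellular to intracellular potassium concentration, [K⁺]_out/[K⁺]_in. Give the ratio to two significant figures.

0.058

ln([out]/[in]) = E·z/(26.3) = -74.7 × 1 / 26.3 = -2.8403
[out]/[in] = e^(-2.8403) = 0.05841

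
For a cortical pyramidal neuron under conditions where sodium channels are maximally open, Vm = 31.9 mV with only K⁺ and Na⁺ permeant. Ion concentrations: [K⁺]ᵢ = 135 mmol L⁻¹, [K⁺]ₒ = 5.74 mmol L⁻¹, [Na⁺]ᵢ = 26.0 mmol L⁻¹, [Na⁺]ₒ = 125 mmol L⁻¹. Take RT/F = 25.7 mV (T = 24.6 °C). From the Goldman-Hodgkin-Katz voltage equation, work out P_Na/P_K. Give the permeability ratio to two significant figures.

13

Let α = P_Na/P_K. GHK: Vm = 25.7·ln[(Kₒ + α·Naₒ)/(Kᵢ + α·Naᵢ)].
e^(Vm/25.7) = e^(31.9/25.7) = 3.4599
So 3.4599·(Kᵢ + α·Naᵢ) = Kₒ + α·Naₒ → α = (3.4599·135.0 − 5.74) / (125.0 − 3.4599·26.0)
α = (467.1 − 5.74) / (125.0 − 89.96) = 461.3/35.04 = 13.17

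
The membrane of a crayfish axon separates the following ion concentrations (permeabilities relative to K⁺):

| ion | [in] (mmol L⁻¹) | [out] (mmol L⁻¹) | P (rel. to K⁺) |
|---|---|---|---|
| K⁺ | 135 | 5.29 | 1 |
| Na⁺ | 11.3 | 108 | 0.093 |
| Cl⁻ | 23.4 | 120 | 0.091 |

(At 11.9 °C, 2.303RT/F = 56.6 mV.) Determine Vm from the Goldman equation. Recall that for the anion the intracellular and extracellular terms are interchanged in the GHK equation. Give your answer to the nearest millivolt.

-52 mV

Vm = 56.6 · log₁₀[(Σ P·[cation]ₒ + Σ P·[anion]ᵢ) / (Σ P·[cation]ᵢ + Σ P·[anion]ₒ)]
Numerator = 1×5.29 + 0.093×108 + 0.091×23.4 = 17.46
Denominator = 1×135 + 0.093×11.3 + 0.091×120 = 147
Vm = 56.6 · log₁₀(0.11882) = 56.6 × (-0.9251) = -52.36 mV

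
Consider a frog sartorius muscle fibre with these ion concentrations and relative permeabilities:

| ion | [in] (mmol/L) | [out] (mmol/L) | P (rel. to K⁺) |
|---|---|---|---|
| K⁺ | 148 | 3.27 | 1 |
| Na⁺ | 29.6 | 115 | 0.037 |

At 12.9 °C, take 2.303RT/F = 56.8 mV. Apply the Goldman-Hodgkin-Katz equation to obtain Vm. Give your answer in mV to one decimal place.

Vm = 56.8 · log₁₀[(Σ P·[cation]ₒ + Σ P·[anion]ᵢ) / (Σ P·[cation]ᵢ + Σ P·[anion]ₒ)]
Numerator = 1×3.27 + 0.037×115 = 7.525
Denominator = 1×148 + 0.037×29.6 = 149.1
Vm = 56.8 · log₁₀(0.050471) = 56.8 × (-1.2970) = -73.67 mV

-73.7 mV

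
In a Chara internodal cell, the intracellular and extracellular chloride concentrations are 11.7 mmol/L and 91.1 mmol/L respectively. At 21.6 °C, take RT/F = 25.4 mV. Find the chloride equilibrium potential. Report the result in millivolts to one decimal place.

-52.1 mV

E = (25.4/z) · ln([Cl⁻]_out/[Cl⁻]_in) with z = -1.
For an anion, dividing by z = -1 reverses the sign.
= (25.4/-1) · ln(91.1/11.7) = -25.40 · ln(7.786)
= -25.40 · (2.0524) = -52.13 mV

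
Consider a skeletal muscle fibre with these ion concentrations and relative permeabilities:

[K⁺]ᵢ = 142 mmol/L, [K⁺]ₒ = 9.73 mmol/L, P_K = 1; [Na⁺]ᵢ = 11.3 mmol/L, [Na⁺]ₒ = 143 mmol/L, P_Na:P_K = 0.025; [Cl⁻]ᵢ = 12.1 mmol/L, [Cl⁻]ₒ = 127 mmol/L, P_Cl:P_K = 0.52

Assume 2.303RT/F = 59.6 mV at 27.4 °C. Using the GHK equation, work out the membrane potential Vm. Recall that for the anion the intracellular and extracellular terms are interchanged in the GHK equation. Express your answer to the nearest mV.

Vm = 59.6 · log₁₀[(Σ P·[cation]ₒ + Σ P·[anion]ᵢ) / (Σ P·[cation]ᵢ + Σ P·[anion]ₒ)]
Numerator = 1×9.73 + 0.025×143 + 0.52×12.1 = 19.6
Denominator = 1×142 + 0.025×11.3 + 0.52×127 = 208.3
Vm = 59.6 · log₁₀(0.09407) = 59.6 × (-1.0265) = -61.18 mV

-61 mV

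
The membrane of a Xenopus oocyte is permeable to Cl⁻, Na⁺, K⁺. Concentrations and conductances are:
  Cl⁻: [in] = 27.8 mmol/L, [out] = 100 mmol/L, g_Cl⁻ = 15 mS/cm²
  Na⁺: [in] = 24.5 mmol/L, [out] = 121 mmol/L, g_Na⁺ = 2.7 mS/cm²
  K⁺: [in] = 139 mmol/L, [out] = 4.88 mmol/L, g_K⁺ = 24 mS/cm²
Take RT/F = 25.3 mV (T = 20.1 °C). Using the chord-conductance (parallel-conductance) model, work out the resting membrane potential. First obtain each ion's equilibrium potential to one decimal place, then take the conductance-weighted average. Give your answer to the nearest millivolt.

E_Cl⁻ = (25.3/-1)·ln(100/27.8) = -32.4 mV
E_Na⁺ = (25.3/1)·ln(121/24.5) = 40.4 mV
E_K⁺ = (25.3/1)·ln(4.88/139) = -84.7 mV
Vm = (Σ gᵢEᵢ)/(Σ gᵢ) = (15·-32.4 + 2.7·40.4 + 24·-84.7) / (15 + 2.7 + 24)
= -2409.72 / 41.7 = -57.79 mV

-58 mV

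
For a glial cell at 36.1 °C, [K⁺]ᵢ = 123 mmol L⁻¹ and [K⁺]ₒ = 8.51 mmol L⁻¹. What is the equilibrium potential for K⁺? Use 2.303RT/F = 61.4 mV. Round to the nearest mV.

-71 mV

E = (61.4/z) · log₁₀([K⁺]_out/[K⁺]_in) with z = +1.
= (61.4/1) · log₁₀(8.51/123) = 61.40 · log₁₀(0.06919)
= 61.40 · (-1.1600) = -71.22 mV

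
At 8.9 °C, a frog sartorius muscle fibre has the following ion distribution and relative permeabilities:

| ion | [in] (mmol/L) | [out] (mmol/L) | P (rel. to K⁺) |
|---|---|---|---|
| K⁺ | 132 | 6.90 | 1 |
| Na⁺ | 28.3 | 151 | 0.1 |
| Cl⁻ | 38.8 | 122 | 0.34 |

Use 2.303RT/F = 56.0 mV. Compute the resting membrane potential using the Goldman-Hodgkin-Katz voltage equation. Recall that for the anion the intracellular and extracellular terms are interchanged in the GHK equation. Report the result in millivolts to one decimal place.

Vm = 56.0 · log₁₀[(Σ P·[cation]ₒ + Σ P·[anion]ᵢ) / (Σ P·[cation]ᵢ + Σ P·[anion]ₒ)]
Numerator = 1×6.90 + 0.1×151 + 0.34×38.8 = 35.19
Denominator = 1×132 + 0.1×28.3 + 0.34×122 = 176.3
Vm = 56.0 · log₁₀(0.1996) = 56.0 × (-0.6998) = -39.19 mV

-39.2 mV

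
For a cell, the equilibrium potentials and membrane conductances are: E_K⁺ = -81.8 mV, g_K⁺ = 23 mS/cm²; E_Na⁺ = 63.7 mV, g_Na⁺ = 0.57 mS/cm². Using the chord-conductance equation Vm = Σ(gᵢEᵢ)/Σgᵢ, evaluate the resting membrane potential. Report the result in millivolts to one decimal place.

Σ gᵢEᵢ = 23·(-81.8) + 0.57·(63.7) = -1845.09
Σ gᵢ = 23 + 0.57 = 23.57
Vm = -1845.09 / 23.57 = -78.28 mV

-78.3 mV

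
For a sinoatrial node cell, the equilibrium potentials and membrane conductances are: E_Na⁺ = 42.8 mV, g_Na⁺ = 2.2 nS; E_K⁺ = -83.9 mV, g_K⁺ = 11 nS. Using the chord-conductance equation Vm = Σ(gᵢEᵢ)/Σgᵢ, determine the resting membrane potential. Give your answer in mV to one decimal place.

-62.8 mV

Σ gᵢEᵢ = 2.2·(42.8) + 11·(-83.9) = -828.74
Σ gᵢ = 2.2 + 11 = 13.2
Vm = -828.74 / 13.2 = -62.78 mV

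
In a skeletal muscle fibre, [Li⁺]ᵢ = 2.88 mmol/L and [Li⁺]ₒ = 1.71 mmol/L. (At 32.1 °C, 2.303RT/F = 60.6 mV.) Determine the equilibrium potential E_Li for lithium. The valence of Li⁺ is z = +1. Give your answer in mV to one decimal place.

-13.7 mV

E = (60.6/z) · log₁₀([Li⁺]_out/[Li⁺]_in) with z = +1.
= (60.6/1) · log₁₀(1.71/2.88) = 60.60 · log₁₀(0.5938)
= 60.60 · (-0.2264) = -13.72 mV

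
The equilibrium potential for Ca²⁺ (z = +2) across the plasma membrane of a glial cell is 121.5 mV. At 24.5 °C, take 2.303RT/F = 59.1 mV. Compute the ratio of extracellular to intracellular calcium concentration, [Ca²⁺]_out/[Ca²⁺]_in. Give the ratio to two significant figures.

log₁₀([out]/[in]) = E·z/(59.1) = 121.5 × 2 / 59.1 = 4.1117
[out]/[in] = 10^(4.1117) = 1.293e+04

13000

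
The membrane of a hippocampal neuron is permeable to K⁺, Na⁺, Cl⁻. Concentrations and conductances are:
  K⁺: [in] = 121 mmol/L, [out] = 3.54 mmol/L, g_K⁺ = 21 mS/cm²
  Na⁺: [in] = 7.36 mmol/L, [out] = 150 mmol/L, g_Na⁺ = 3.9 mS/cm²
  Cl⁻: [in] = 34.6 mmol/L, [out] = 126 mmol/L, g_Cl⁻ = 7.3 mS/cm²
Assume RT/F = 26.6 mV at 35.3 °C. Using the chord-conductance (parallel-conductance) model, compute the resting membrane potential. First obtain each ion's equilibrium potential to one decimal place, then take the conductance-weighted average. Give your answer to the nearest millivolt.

E_K⁺ = (26.6/1)·ln(3.54/121) = -93.9 mV
E_Na⁺ = (26.6/1)·ln(150/7.36) = 80.2 mV
E_Cl⁻ = (26.6/-1)·ln(126/34.6) = -34.4 mV
Vm = (Σ gᵢEᵢ)/(Σ gᵢ) = (21·-93.9 + 3.9·80.2 + 7.3·-34.4) / (21 + 3.9 + 7.3)
= -1910.24 / 32.2 = -59.32 mV

-59 mV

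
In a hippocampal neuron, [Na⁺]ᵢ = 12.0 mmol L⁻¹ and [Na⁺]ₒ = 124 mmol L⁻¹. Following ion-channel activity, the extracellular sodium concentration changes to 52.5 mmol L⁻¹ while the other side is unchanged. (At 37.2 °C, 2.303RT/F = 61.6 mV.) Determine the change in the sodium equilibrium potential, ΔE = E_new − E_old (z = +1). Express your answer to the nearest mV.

-23 mV

E_old = (61.6/1)·log₁₀(124/12.0) = 62.48 mV
E_new = (61.6/1)·log₁₀(52.5/12.0) = 39.48 mV
ΔE = 39.48 − (62.48) = -22.99 mV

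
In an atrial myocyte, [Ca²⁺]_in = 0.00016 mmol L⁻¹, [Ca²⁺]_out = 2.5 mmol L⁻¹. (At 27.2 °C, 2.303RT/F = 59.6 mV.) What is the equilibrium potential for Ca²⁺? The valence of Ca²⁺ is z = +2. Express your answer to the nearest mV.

125 mV

E = (59.6/z) · log₁₀([Ca²⁺]_out/[Ca²⁺]_in) with z = +2.
= (59.6/2) · log₁₀(2.5/0.00016) = 29.80 · log₁₀(1.562e+04)
= 29.80 · (4.1938) = 124.98 mV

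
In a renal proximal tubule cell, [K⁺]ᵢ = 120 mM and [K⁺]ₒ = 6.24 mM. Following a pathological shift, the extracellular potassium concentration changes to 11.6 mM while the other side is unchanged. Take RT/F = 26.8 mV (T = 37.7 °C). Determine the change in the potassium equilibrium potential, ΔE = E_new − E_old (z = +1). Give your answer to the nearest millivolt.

17 mV

E_old = (26.8/1)·ln(6.24/120) = -79.23 mV
E_new = (26.8/1)·ln(11.6/120) = -62.62 mV
ΔE = -62.62 − (-79.23) = 16.62 mV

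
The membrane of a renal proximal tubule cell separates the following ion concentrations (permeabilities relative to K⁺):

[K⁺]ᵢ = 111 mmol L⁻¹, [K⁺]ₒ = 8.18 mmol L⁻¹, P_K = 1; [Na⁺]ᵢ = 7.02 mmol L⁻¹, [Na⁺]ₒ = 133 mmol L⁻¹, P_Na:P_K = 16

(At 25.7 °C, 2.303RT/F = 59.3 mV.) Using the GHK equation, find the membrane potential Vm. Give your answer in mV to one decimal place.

Vm = 59.3 · log₁₀[(Σ P·[cation]ₒ + Σ P·[anion]ᵢ) / (Σ P·[cation]ᵢ + Σ P·[anion]ₒ)]
Numerator = 1×8.18 + 16×133 = 2136
Denominator = 1×111 + 16×7.02 = 223.3
Vm = 59.3 · log₁₀(9.5656) = 59.3 × (0.9807) = 58.16 mV

58.2 mV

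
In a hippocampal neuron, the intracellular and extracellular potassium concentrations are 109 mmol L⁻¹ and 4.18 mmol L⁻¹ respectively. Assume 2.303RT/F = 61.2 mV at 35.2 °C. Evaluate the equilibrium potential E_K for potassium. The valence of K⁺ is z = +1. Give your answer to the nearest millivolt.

-87 mV

E = (61.2/z) · log₁₀([K⁺]_out/[K⁺]_in) with z = +1.
= (61.2/1) · log₁₀(4.18/109) = 61.20 · log₁₀(0.03835)
= 61.20 · (-1.4163) = -86.67 mV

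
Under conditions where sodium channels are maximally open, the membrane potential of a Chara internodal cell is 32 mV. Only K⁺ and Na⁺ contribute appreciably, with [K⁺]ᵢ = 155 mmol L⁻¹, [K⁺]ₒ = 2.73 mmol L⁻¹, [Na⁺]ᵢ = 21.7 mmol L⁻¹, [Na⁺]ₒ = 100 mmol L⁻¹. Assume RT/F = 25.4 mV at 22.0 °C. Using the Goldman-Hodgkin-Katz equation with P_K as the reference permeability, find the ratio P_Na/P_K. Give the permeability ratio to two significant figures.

Let α = P_Na/P_K. GHK: Vm = 25.4·ln[(Kₒ + α·Naₒ)/(Kᵢ + α·Naᵢ)].
e^(Vm/25.4) = e^(32.0/25.4) = 3.5249
So 3.5249·(Kᵢ + α·Naᵢ) = Kₒ + α·Naₒ → α = (3.5249·155.0 − 2.73) / (100.0 − 3.5249·21.7)
α = (546.4 − 2.73) / (100.0 − 76.49) = 543.6/23.51 = 23.12

23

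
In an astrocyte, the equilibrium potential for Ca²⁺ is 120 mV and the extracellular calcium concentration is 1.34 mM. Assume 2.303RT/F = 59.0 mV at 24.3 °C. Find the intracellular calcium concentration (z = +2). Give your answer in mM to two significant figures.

0.00011 mM

Nernst: E = (59.0/2) · log₁₀([out]/[in]), so log₁₀([out]/[in]) = 120.0 × 2 / 59.0 = 4.0678.
[out]/[in] = 10^(4.0678) = 1.169e+04.
[in] = 1.34 / 1.169e+04 = 0.0001146 mM.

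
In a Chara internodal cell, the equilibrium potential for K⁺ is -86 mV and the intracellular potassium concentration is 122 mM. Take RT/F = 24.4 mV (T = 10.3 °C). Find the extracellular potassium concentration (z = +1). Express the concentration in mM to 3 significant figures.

3.59 mM

Nernst: E = (24.4/1) · ln([out]/[in]), so ln([out]/[in]) = -86.0 × 1 / 24.4 = -3.5246.
[out]/[in] = e^(-3.5246) = 0.02946.
[out] = 0.02946 × 122 = 3.595 mM.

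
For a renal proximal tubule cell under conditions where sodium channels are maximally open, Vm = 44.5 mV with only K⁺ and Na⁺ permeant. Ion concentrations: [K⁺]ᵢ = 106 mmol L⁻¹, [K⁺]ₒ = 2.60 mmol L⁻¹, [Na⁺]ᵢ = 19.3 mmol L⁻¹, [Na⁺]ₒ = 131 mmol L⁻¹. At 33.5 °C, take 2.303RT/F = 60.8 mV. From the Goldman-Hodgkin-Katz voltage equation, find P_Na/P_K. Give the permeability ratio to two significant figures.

21

Let α = P_Na/P_K. GHK: Vm = 60.8·log₁₀[(Kₒ + α·Naₒ)/(Kᵢ + α·Naᵢ)].
10^(Vm/60.8) = 10^(44.5/60.8) = 5.394
So 5.394·(Kᵢ + α·Naᵢ) = Kₒ + α·Naₒ → α = (5.394·106.0 − 2.6) / (131.0 − 5.394·19.3)
α = (571.8 − 2.6) / (131.0 − 104.1) = 569.2/26.9 = 21.16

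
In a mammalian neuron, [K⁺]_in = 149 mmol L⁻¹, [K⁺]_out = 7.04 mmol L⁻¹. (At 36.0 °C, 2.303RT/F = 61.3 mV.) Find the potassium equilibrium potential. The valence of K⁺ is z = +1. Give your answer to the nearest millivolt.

E = (61.3/z) · log₁₀([K⁺]_out/[K⁺]_in) with z = +1.
= (61.3/1) · log₁₀(7.04/149) = 61.30 · log₁₀(0.04725)
= 61.30 · (-1.3256) = -81.26 mV

-81 mV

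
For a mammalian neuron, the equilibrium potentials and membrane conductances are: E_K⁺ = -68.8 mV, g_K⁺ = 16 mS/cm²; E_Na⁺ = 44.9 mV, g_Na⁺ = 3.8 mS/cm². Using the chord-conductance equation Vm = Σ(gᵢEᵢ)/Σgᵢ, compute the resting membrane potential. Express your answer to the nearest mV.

-47 mV

Σ gᵢEᵢ = 16·(-68.8) + 3.8·(44.9) = -930.18
Σ gᵢ = 16 + 3.8 = 19.8
Vm = -930.18 / 19.8 = -46.98 mV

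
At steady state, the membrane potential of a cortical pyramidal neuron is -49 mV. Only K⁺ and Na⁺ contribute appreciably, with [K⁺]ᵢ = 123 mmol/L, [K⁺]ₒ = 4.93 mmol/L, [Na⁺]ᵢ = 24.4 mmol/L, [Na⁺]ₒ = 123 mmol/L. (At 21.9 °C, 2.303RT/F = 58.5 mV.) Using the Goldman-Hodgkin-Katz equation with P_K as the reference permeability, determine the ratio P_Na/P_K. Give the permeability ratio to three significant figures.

0.108

Let α = P_Na/P_K. GHK: Vm = 58.5·log₁₀[(Kₒ + α·Naₒ)/(Kᵢ + α·Naᵢ)].
10^(Vm/58.5) = 10^(-49.0/58.5) = 0.14534
So 0.14534·(Kᵢ + α·Naᵢ) = Kₒ + α·Naₒ → α = (0.14534·123.0 − 4.93) / (123.0 − 0.14534·24.4)
α = (17.88 − 4.93) / (123.0 − 3.546) = 12.95/119.5 = 0.1084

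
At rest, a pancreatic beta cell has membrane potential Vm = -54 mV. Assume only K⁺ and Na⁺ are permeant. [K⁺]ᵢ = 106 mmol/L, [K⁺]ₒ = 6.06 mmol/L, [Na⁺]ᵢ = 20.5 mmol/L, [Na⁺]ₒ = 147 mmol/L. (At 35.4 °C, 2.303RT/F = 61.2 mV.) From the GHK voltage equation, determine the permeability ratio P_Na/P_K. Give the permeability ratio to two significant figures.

Let α = P_Na/P_K. GHK: Vm = 61.2·log₁₀[(Kₒ + α·Naₒ)/(Kᵢ + α·Naᵢ)].
10^(Vm/61.2) = 10^(-54.0/61.2) = 0.13111
So 0.13111·(Kᵢ + α·Naᵢ) = Kₒ + α·Naₒ → α = (0.13111·106.0 − 6.06) / (147.0 − 0.13111·20.5)
α = (13.9 − 6.06) / (147.0 − 2.688) = 7.838/144.3 = 0.05431

0.054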